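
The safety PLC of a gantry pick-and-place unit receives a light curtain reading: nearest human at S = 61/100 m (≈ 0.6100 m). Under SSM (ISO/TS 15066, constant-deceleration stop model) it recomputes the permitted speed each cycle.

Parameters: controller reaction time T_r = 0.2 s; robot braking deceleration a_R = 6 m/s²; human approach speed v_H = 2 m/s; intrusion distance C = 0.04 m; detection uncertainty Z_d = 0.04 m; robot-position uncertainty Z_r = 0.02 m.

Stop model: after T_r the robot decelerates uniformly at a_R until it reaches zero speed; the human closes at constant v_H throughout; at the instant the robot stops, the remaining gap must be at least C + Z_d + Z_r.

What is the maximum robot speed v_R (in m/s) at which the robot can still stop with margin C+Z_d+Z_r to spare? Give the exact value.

collect terms ⇒ (1/12)·v_R² + (8/15)·v_R + (-11/100) = 0
  disc = (8/15)² − 4·(1/12)·(-11/100) = 289/900 ; √disc = 17/30
  v_R = (−(8/15) + 17/30) / (2·(1/12)) = 1/5 m/s
check:
T_s = v_R/a_R = (1/5)/6 = 0.0333 s
robot covers v_R·T_r = 0.2000·0.2000 = 0.0400 m before braking
robot under decel: 0.2000²/(2·6.0000) = 0.0033 m
person approaches 2.0000·(0.2000+0.0333) = 0.4667 m
C+Z_d+Z_r = 0.0400+0.0400+0.0200 = 0.1000 m
sum ≈ 0.0400+0.0033+0.4667+0.1000 ≈ 0.6100 m = S ✓

v_R_max = 1/5 m/s = 0.2000 m/s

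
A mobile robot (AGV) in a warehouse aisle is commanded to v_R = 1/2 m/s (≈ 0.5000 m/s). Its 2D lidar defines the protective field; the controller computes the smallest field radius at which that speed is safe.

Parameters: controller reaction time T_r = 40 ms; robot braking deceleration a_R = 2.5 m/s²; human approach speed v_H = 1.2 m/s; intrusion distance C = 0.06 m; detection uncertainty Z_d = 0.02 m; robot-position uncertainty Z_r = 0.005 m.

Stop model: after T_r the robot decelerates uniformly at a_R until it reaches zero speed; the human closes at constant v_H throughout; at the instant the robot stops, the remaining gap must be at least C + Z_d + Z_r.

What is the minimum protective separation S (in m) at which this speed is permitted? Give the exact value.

S_min = 443/1000 m = 0.4430 m

braking lasts T_s = (1/2)/(5/2) = 0.2000 s
robot covers v_R·T_r = 0.5000·0.0400 = 0.0200 m before braking
robot under decel: 0.5000²/(2·2.5000) = 0.0500 m
human over T_r+T_s: 1.2000·(0.0400+0.2000) = 0.2880 m
residual clearance needed = 0.0600+0.0200+0.0050 = 0.0850 m
S_min ≈ 0.0200+0.0500+0.2880+0.0850  ⇒  S_min = 443/1000 m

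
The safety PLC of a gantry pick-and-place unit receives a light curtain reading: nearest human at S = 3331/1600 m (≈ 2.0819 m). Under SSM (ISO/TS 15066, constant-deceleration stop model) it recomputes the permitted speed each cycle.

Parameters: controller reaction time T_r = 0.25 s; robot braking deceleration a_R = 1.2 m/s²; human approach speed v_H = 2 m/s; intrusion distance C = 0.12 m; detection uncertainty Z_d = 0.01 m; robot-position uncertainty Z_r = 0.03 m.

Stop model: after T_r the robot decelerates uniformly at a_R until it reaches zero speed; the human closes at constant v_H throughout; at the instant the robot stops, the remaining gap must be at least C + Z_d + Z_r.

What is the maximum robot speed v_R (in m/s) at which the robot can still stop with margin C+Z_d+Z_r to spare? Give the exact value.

v_R_max = 13/20 m/s = 0.6500 m/s

quadratic (5/12)·v² + (23/12)·v + (-91/64) = 0
  disc = (23/12)² − 4·(5/12)·(-91/64) = 3481/576 ; √disc = 59/24
  v_R = (−(23/12) + 59/24) / (2·(5/12)) = 13/20 m/s
check:
stop time T_s = (13/20)/(6/5) = 0.5417 s
robot covers v_R·T_r = 0.6500·0.2500 = 0.1625 m before braking
braking distance = 0.6500²/(2·1.2000) = 0.1760 m
human closes 2.0000·0.7917 = 1.5833 m
residual clearance needed = 0.1200+0.0100+0.0300 = 0.1600 m
sum ≈ 0.1625+0.1760+1.5833+0.1600 ≈ 2.0819 m = S ✓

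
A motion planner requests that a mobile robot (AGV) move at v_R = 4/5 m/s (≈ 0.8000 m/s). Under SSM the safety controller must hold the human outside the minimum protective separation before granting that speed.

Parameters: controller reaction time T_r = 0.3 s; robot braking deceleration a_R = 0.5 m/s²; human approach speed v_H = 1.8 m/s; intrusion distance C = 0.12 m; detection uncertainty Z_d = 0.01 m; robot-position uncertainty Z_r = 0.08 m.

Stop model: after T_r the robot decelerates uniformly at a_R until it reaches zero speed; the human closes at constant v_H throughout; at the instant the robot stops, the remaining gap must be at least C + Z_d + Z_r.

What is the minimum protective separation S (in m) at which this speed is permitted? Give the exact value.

T_s = v_R/a_R = (4/5)/(1/2) = 1.6000 s
reaction-phase robot travel = 0.8000·0.3000 = 0.2400 m
robot under decel: 0.8000²/(2·0.5000) = 0.6400 m
human over T_r+T_s: 1.8000·(0.3000+1.6000) = 3.4200 m
margins: 0.1200+0.0100+0.0800 = 0.2100 m
S_min ≈ 0.2400+0.6400+3.4200+0.2100  ⇒  S_min = 451/100 m

S_min = 451/100 m = 4.5100 m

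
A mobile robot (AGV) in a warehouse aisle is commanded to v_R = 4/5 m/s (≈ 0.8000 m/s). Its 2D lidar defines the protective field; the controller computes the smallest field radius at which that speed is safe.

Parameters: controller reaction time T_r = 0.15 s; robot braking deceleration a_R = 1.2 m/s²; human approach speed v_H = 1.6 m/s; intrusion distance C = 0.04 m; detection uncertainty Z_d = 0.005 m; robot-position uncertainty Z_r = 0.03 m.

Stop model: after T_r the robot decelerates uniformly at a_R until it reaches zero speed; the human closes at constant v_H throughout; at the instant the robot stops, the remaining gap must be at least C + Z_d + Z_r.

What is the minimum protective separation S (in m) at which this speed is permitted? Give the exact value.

braking lasts T_s = (4/5)/(6/5) = 0.6667 s
robot in T_r: 0.8000·0.1500 = 0.1200 m
robot under decel: 0.8000²/(2·1.2000) = 0.2667 m
person approaches 1.6000·(0.1500+0.6667) = 1.3067 m
C+Z_d+Z_r = 0.0400+0.0050+0.0300 = 0.0750 m
S_min ≈ 0.1200+0.2667+1.3067+0.0750  ⇒  S_min = 1061/600 m

S_min = 1061/600 m = 1.7683 m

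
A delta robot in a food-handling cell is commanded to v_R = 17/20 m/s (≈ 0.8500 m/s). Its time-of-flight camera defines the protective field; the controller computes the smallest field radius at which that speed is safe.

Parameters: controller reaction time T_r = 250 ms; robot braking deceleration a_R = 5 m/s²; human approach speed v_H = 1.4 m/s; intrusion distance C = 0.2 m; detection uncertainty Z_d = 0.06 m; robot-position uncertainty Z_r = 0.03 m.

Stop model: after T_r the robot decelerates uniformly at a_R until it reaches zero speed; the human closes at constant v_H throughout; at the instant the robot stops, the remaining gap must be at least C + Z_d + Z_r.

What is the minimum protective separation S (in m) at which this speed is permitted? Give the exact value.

stop time T_s = (17/20)/5 = 0.1700 s
robot covers v_R·T_r = 0.8500·0.2500 = 0.2125 m before braking
robot under decel: 0.8500²/(2·5.0000) = 0.0722 m
human closes 1.4000·0.4200 = 0.5880 m
C+Z_d+Z_r = 0.2000+0.0600+0.0300 = 0.2900 m
S_min ≈ 0.2125+0.0722+0.5880+0.2900  ⇒  S_min = 4651/4000 m

S_min = 4651/4000 m = 1.1627 m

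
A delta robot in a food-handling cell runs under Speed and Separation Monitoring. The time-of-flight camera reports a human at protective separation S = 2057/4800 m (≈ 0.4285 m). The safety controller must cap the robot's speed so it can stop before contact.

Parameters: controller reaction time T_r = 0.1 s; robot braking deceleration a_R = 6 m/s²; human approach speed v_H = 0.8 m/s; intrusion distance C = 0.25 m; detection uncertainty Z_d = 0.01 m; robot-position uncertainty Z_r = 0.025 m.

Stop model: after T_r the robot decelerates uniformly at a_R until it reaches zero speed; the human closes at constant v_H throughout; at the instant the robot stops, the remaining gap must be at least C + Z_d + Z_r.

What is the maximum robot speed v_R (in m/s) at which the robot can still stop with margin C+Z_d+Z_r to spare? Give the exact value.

at the boundary: (1/12)·v² + (7/30)·v + (-61/960) = 0
  disc = (7/30)² − 4·(1/12)·(-61/960) = 121/1600 ; √disc = 11/40
  v_R = (−(7/30) + 11/40) / (2·(1/12)) = 1/4 m/s
check:
T_s = v_R/a_R = (1/4)/6 = 0.0417 s
robot in T_r: 0.2500·0.1000 = 0.0250 m
braking distance = 0.2500²/(2·6.0000) = 0.0052 m
human closes 0.8000·0.1417 = 0.1133 m
residual clearance needed = 0.2500+0.0100+0.0250 = 0.2850 m
sum ≈ 0.0250+0.0052+0.1133+0.2850 ≈ 0.4285 m = S ✓

v_R_max = 1/4 m/s = 0.2500 m/s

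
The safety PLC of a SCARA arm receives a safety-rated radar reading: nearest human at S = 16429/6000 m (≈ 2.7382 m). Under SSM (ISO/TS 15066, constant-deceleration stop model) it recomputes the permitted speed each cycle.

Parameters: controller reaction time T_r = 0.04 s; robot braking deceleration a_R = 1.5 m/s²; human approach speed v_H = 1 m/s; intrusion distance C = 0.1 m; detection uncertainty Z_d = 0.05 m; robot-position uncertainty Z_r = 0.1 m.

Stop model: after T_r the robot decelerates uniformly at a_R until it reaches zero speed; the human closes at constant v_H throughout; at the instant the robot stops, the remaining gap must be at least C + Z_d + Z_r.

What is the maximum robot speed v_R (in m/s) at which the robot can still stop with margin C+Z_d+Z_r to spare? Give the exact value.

v_R_max = 37/20 m/s = 1.8500 m/s

quadratic (1/3)·v² + (53/75)·v + (-14689/6000) = 0
  disc = (53/75)² − 4·(1/3)·(-14689/6000) = 9409/2500 ; √disc = 97/50
  v_R = (−(53/75) + 97/50) / (2·(1/3)) = 37/20 m/s
check:
T_s = v_R/a_R = (37/20)/(3/2) = 1.2333 s
reaction-phase robot travel = 1.8500·0.0400 = 0.0740 m
robot covers 1.8500·1.2333 − ½·1.5000·1.2333² = 1.1408 m while stopping
person approaches 1.0000·(0.0400+1.2333) = 1.2733 m
margins: 0.1000+0.0500+0.1000 = 0.2500 m
sum ≈ 0.0740+1.1408+1.2733+0.2500 ≈ 2.7382 m = S ✓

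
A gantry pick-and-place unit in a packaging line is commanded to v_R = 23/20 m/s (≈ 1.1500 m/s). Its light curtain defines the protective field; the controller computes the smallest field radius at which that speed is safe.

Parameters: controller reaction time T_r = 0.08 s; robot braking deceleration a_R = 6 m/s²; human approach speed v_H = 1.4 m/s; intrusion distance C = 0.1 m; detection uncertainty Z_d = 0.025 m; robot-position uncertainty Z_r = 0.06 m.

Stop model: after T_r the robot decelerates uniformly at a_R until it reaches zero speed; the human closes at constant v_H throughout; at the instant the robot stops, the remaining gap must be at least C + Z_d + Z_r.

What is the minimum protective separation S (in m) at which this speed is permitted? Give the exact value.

S_min = 18421/24000 m = 0.7675 m

T_s = v_R/a_R = (23/20)/6 = 0.1917 s
robot in T_r: 1.1500·0.0800 = 0.0920 m
braking distance = 1.1500²/(2·6.0000) = 0.1102 m
human over T_r+T_s: 1.4000·(0.0800+0.1917) = 0.3803 m
C+Z_d+Z_r = 0.1000+0.0250+0.0600 = 0.1850 m
S_min ≈ 0.0920+0.1102+0.3803+0.1850  ⇒  S_min = 18421/24000 m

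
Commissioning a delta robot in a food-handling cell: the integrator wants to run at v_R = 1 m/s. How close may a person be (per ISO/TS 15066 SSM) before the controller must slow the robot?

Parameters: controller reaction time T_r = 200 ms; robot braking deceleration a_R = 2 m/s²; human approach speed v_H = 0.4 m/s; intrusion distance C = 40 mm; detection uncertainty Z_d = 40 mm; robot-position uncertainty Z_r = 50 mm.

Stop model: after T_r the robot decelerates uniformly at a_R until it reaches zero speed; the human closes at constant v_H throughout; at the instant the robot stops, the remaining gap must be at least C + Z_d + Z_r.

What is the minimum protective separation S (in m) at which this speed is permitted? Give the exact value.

braking lasts T_s = 1/2 = 0.5000 s
robot in T_r: 1.0000·0.2000 = 0.2000 m
braking distance = 1.0000²/(2·2.0000) = 0.2500 m
human over T_r+T_s: 0.4000·(0.2000+0.5000) = 0.2800 m
C+Z_d+Z_r = 0.0400+0.0400+0.0500 = 0.1300 m
S_min ≈ 0.2000+0.2500+0.2800+0.1300  ⇒  S_min = 43/50 m

S_min = 43/50 m = 0.8600 m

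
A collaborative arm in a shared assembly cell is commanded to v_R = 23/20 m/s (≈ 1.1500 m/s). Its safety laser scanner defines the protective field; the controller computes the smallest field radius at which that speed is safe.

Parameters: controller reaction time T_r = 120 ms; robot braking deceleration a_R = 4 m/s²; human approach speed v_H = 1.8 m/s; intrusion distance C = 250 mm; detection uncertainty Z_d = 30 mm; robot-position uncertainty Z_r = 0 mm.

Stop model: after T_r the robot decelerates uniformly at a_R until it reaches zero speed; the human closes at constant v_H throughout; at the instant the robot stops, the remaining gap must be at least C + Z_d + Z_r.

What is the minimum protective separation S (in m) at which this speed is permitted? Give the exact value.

S_min = 21069/16000 m = 1.3168 m

stop time T_s = (23/20)/4 = 0.2875 s
reaction-phase robot travel = 1.1500·0.1200 = 0.1380 m
robot under decel: 1.1500²/(2·4.0000) = 0.1653 m
human over T_r+T_s: 1.8000·(0.1200+0.2875) = 0.7335 m
C+Z_d+Z_r = 0.2500+0.0300+0.0000 = 0.2800 m
S_min ≈ 0.1380+0.1653+0.7335+0.2800  ⇒  S_min = 21069/16000 m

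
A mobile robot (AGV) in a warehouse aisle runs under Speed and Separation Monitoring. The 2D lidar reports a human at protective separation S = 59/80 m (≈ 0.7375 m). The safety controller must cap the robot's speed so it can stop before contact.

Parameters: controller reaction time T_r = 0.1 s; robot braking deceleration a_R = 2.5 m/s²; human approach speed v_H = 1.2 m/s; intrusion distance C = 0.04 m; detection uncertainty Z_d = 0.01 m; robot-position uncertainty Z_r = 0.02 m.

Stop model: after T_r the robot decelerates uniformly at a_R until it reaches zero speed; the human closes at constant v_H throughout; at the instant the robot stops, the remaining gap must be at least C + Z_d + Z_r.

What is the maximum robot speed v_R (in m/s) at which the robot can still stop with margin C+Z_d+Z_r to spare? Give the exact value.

collect terms ⇒ (1/5)·v_R² + (29/50)·v_R + (-219/400) = 0
  disc = (29/50)² − 4·(1/5)·(-219/400) = 484/625 ; √disc = 22/25
  v_R = (−(29/50) + 22/25) / (2·(1/5)) = 3/4 m/s
check:
braking lasts T_s = (3/4)/(5/2) = 0.3000 s
reaction-phase robot travel = 0.7500·0.1000 = 0.0750 m
robot covers 0.7500·0.3000 − ½·2.5000·0.3000² = 0.1125 m while stopping
person approaches 1.2000·(0.1000+0.3000) = 0.4800 m
residual clearance needed = 0.0400+0.0100+0.0200 = 0.0700 m
sum ≈ 0.0750+0.1125+0.4800+0.0700 ≈ 0.7375 m = S ✓

v_R_max = 3/4 m/s = 0.7500 m/s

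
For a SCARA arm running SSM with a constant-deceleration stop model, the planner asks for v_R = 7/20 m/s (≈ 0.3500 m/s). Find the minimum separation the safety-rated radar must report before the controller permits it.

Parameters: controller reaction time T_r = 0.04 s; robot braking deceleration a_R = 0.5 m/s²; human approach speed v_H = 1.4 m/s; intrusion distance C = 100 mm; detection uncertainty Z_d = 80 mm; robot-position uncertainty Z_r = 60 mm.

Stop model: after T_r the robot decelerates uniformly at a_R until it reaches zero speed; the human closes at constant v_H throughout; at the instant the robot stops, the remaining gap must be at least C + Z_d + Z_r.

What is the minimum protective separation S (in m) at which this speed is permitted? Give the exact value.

braking lasts T_s = (7/20)/(1/2) = 0.7000 s
robot in T_r: 0.3500·0.0400 = 0.0140 m
robot under decel: 0.3500²/(2·0.5000) = 0.1225 m
person approaches 1.4000·(0.0400+0.7000) = 1.0360 m
margins: 0.1000+0.0800+0.0600 = 0.2400 m
S_min ≈ 0.0140+0.1225+1.0360+0.2400  ⇒  S_min = 113/80 m

S_min = 113/80 m = 1.4125 m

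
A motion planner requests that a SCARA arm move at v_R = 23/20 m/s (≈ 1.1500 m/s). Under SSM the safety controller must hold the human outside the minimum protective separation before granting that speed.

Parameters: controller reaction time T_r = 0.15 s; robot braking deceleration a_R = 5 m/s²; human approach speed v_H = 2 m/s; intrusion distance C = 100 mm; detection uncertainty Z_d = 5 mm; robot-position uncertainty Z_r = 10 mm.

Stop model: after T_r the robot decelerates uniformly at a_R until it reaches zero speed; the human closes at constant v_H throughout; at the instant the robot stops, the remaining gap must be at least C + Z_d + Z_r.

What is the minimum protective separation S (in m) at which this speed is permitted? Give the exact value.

S_min = 4719/4000 m = 1.1798 m

T_s = v_R/a_R = (23/20)/5 = 0.2300 s
robot in T_r: 1.1500·0.1500 = 0.1725 m
braking distance = 1.1500²/(2·5.0000) = 0.1323 m
human closes 2.0000·0.3800 = 0.7600 m
margins: 0.1000+0.0050+0.0100 = 0.1150 m
S_min ≈ 0.1725+0.1323+0.7600+0.1150  ⇒  S_min = 4719/4000 m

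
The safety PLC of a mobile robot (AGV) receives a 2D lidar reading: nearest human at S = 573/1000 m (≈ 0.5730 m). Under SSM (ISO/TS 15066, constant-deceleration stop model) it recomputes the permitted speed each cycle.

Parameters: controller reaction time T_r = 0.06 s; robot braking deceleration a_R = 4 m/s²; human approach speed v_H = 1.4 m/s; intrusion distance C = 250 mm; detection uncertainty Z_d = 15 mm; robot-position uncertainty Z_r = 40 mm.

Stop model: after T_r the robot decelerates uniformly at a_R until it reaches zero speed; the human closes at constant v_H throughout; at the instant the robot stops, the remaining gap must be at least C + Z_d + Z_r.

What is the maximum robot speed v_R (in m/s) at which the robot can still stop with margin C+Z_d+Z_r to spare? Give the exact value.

quadratic (1/8)·v² + (41/100)·v + (-23/125) = 0
  disc = (41/100)² − 4·(1/8)·(-23/125) = 2601/10000 ; √disc = 51/100
  v_R = (−(41/100) + 51/100) / (2·(1/8)) = 2/5 m/s
check:
stop time T_s = (2/5)/4 = 0.1000 s
reaction-phase robot travel = 0.4000·0.0600 = 0.0240 m
braking distance = 0.4000²/(2·4.0000) = 0.0200 m
human closes 1.4000·0.1600 = 0.2240 m
C+Z_d+Z_r = 0.2500+0.0150+0.0400 = 0.3050 m
sum ≈ 0.0240+0.0200+0.2240+0.3050 ≈ 0.5730 m = S ✓

v_R_max = 2/5 m/s = 0.4000 m/s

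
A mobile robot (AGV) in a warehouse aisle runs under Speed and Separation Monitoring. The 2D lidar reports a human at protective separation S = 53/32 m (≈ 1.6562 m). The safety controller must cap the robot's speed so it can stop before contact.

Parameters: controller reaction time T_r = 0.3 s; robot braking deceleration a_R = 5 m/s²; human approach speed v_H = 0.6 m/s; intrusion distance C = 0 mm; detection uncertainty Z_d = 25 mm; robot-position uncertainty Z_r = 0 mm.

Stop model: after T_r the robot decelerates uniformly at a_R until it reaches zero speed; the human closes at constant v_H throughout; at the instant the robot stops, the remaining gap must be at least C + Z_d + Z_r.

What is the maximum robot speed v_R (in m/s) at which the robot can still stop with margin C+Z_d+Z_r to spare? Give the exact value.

v_R_max = 9/4 m/s = 2.2500 m/s

quadratic (1/10)·v² + (21/50)·v + (-1161/800) = 0
  disc = (21/50)² − 4·(1/10)·(-1161/800) = 7569/10000 ; √disc = 87/100
  v_R = (−(21/50) + 87/100) / (2·(1/10)) = 9/4 m/s
check:
T_s = v_R/a_R = (9/4)/5 = 0.4500 s
robot in T_r: 2.2500·0.3000 = 0.6750 m
braking distance = 2.2500²/(2·5.0000) = 0.5062 m
human closes 0.6000·0.7500 = 0.4500 m
margins: 0.0000+0.0250+0.0000 = 0.0250 m
sum ≈ 0.6750+0.5062+0.4500+0.0250 ≈ 1.6562 m = S ✓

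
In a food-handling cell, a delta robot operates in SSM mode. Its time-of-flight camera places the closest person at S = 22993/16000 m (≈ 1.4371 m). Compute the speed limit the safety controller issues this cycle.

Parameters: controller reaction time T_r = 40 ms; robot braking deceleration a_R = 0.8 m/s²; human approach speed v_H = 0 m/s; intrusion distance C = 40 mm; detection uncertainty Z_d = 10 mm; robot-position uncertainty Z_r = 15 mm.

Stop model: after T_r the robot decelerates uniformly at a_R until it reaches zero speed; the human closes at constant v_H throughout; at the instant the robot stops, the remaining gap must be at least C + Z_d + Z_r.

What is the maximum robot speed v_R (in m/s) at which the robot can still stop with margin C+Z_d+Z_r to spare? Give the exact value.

v_R_max = 29/20 m/s = 1.4500 m/s

collect terms ⇒ (5/8)·v_R² + (1/25)·v_R + (-21953/16000) = 0
  disc = (1/25)² − 4·(5/8)·(-21953/16000) = 549081/160000 ; √disc = 741/400
  v_R = (−(1/25) + 741/400) / (2·(5/8)) = 29/20 m/s
check:
T_s = v_R/a_R = (29/20)/(4/5) = 1.8125 s
reaction-phase robot travel = 1.4500·0.0400 = 0.0580 m
braking distance = 1.4500²/(2·0.8000) = 1.3141 m
human closes 0.0000·1.8525 = 0.0000 m
margins: 0.0400+0.0100+0.0150 = 0.0650 m
sum ≈ 0.0580+1.3141+0.0000+0.0650 ≈ 1.4371 m = S ✓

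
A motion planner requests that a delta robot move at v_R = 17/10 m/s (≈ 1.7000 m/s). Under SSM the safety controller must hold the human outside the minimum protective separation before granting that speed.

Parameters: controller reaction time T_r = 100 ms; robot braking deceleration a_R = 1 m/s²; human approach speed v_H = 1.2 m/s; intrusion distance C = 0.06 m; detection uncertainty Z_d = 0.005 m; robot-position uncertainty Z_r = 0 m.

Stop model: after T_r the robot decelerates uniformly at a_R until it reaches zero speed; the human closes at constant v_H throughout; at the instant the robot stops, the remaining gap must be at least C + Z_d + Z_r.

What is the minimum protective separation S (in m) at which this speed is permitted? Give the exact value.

S_min = 96/25 m = 3.8400 m

stop time T_s = (17/10)/1 = 1.7000 s
robot covers v_R·T_r = 1.7000·0.1000 = 0.1700 m before braking
robot covers 1.7000·1.7000 − ½·1.0000·1.7000² = 1.4450 m while stopping
human over T_r+T_s: 1.2000·(0.1000+1.7000) = 2.1600 m
margins: 0.0600+0.0050+0.0000 = 0.0650 m
S_min ≈ 0.1700+1.4450+2.1600+0.0650  ⇒  S_min = 96/25 m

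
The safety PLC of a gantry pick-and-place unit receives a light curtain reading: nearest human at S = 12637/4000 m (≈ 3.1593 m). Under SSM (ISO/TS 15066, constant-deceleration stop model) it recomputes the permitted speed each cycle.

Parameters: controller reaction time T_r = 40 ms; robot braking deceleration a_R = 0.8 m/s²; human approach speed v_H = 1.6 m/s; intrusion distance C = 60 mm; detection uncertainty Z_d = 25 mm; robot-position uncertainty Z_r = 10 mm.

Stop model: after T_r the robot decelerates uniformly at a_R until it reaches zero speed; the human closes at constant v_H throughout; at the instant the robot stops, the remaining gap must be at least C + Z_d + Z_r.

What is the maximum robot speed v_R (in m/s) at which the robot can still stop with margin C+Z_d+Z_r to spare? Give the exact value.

at the boundary: (5/8)·v² + (51/25)·v + (-12001/4000) = 0
  disc = (51/25)² − 4·(5/8)·(-12001/4000) = 466489/40000 ; √disc = 683/200
  v_R = (−(51/25) + 683/200) / (2·(5/8)) = 11/10 m/s
check:
stop time T_s = (11/10)/(4/5) = 1.3750 s
robot covers v_R·T_r = 1.1000·0.0400 = 0.0440 m before braking
robot under decel: 1.1000²/(2·0.8000) = 0.7562 m
human over T_r+T_s: 1.6000·(0.0400+1.3750) = 2.2640 m
residual clearance needed = 0.0600+0.0250+0.0100 = 0.0950 m
sum ≈ 0.0440+0.7562+2.2640+0.0950 ≈ 3.1593 m = S ✓

v_R_max = 11/10 m/s = 1.1000 m/s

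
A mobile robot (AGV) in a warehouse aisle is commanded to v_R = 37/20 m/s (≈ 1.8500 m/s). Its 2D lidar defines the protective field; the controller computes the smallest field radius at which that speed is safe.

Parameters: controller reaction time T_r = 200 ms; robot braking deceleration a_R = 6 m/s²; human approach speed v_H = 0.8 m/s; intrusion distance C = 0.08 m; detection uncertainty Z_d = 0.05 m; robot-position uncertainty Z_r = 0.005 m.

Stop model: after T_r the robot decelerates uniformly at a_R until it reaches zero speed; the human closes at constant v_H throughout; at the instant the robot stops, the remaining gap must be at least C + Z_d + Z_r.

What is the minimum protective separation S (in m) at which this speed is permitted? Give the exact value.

stop time T_s = (37/20)/6 = 0.3083 s
reaction-phase robot travel = 1.8500·0.2000 = 0.3700 m
robot covers 1.8500·0.3083 − ½·6.0000·0.3083² = 0.2852 m while stopping
human closes 0.8000·0.5083 = 0.4067 m
margins: 0.0800+0.0500+0.0050 = 0.1350 m
S_min ≈ 0.3700+0.2852+0.4067+0.1350  ⇒  S_min = 383/320 m

S_min = 383/320 m = 1.1969 m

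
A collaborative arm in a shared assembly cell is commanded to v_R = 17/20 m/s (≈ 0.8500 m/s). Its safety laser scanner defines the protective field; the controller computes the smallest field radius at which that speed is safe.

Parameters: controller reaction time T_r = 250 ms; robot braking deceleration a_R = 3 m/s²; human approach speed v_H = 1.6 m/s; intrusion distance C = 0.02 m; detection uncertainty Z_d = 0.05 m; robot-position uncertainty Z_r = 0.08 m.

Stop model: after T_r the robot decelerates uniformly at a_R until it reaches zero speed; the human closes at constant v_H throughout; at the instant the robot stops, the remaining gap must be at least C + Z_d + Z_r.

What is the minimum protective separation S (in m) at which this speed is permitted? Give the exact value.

stop time T_s = (17/20)/3 = 0.2833 s
robot covers v_R·T_r = 0.8500·0.2500 = 0.2125 m before braking
robot covers 0.8500·0.2833 − ½·3.0000·0.2833² = 0.1204 m while stopping
human closes 1.6000·0.5333 = 0.8533 m
margins: 0.0200+0.0500+0.0800 = 0.1500 m
S_min ≈ 0.2125+0.1204+0.8533+0.1500  ⇒  S_min = 1069/800 m

S_min = 1069/800 m = 1.3362 m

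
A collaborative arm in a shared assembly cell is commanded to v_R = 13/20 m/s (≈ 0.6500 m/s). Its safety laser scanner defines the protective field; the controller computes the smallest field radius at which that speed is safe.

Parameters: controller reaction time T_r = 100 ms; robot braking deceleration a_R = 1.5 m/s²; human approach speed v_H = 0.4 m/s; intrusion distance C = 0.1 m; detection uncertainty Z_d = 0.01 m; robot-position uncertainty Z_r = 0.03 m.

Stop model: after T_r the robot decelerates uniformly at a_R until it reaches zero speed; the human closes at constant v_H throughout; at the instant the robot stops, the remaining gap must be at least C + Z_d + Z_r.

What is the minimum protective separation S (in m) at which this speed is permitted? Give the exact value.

S_min = 671/1200 m = 0.5592 m

braking lasts T_s = (13/20)/(3/2) = 0.4333 s
reaction-phase robot travel = 0.6500·0.1000 = 0.0650 m
robot under decel: 0.6500²/(2·1.5000) = 0.1408 m
person approaches 0.4000·(0.1000+0.4333) = 0.2133 m
C+Z_d+Z_r = 0.1000+0.0100+0.0300 = 0.1400 m
S_min ≈ 0.0650+0.1408+0.2133+0.1400  ⇒  S_min = 671/1200 m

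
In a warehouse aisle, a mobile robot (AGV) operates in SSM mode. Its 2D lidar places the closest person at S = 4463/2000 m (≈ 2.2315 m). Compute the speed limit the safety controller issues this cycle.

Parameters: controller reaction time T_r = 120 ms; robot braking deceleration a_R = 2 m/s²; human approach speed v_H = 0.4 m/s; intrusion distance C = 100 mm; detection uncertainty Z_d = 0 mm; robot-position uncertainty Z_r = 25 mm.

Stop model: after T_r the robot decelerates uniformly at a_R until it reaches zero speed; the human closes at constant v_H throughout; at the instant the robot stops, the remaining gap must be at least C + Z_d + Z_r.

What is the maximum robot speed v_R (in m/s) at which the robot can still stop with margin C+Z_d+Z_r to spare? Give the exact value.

v_R_max = 23/10 m/s = 2.3000 m/s

at the boundary: (1/4)·v² + (8/25)·v + (-4117/2000) = 0
  disc = (8/25)² − 4·(1/4)·(-4117/2000) = 21609/10000 ; √disc = 147/100
  v_R = (−(8/25) + 147/100) / (2·(1/4)) = 23/10 m/s
check:
T_s = v_R/a_R = (23/10)/2 = 1.1500 s
robot covers v_R·T_r = 2.3000·0.1200 = 0.2760 m before braking
robot covers 2.3000·1.1500 − ½·2.0000·1.1500² = 1.3225 m while stopping
person approaches 0.4000·(0.1200+1.1500) = 0.5080 m
residual clearance needed = 0.1000+0.0000+0.0250 = 0.1250 m
sum ≈ 0.2760+1.3225+0.5080+0.1250 ≈ 2.2315 m = S ✓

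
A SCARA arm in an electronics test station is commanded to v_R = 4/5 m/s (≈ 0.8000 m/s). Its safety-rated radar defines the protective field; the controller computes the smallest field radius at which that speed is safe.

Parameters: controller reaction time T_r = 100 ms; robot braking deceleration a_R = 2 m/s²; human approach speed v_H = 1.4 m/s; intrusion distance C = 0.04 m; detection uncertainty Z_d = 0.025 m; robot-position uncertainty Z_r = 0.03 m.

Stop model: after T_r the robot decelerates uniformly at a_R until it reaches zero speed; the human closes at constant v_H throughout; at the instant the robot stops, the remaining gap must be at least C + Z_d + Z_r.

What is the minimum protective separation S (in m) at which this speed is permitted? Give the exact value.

stop time T_s = (4/5)/2 = 0.4000 s
reaction-phase robot travel = 0.8000·0.1000 = 0.0800 m
robot under decel: 0.8000²/(2·2.0000) = 0.1600 m
human over T_r+T_s: 1.4000·(0.1000+0.4000) = 0.7000 m
residual clearance needed = 0.0400+0.0250+0.0300 = 0.0950 m
S_min ≈ 0.0800+0.1600+0.7000+0.0950  ⇒  S_min = 207/200 m

S_min = 207/200 m = 1.0350 m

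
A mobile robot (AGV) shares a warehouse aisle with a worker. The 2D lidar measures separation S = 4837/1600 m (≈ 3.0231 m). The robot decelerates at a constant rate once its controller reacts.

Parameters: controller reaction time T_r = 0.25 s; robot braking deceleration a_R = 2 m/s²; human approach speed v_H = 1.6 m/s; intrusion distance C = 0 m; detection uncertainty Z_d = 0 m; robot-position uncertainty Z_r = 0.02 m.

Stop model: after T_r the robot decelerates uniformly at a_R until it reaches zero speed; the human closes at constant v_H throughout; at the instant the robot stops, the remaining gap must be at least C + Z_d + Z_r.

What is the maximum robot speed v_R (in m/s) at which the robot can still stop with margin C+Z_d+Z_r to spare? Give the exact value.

collect terms ⇒ (1/4)·v_R² + (21/20)·v_R + (-833/320) = 0
  disc = (21/20)² − 4·(1/4)·(-833/320) = 5929/1600 ; √disc = 77/40
  v_R = (−(21/20) + 77/40) / (2·(1/4)) = 7/4 m/s
check:
T_s = v_R/a_R = (7/4)/2 = 0.8750 s
robot in T_r: 1.7500·0.2500 = 0.4375 m
robot under decel: 1.7500²/(2·2.0000) = 0.7656 m
person approaches 1.6000·(0.2500+0.8750) = 1.8000 m
margins: 0.0000+0.0000+0.0200 = 0.0200 m
sum ≈ 0.4375+0.7656+1.8000+0.0200 ≈ 3.0231 m = S ✓

v_R_max = 7/4 m/s = 1.7500 m/s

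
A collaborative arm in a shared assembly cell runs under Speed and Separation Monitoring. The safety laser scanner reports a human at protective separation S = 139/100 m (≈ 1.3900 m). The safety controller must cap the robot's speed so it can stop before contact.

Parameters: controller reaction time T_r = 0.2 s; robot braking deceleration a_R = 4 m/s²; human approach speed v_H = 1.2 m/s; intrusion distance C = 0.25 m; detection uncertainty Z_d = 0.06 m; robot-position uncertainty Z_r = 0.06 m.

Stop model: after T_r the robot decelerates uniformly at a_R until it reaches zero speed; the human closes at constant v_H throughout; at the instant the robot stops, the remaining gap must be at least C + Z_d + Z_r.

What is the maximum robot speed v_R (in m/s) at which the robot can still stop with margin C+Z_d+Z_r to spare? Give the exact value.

collect terms ⇒ (1/8)·v_R² + (1/2)·v_R + (-39/50) = 0
  disc = (1/2)² − 4·(1/8)·(-39/50) = 16/25 ; √disc = 4/5
  v_R = (−(1/2) + 4/5) / (2·(1/8)) = 6/5 m/s
check:
braking lasts T_s = (6/5)/4 = 0.3000 s
robot covers v_R·T_r = 1.2000·0.2000 = 0.2400 m before braking
braking distance = 1.2000²/(2·4.0000) = 0.1800 m
human over T_r+T_s: 1.2000·(0.2000+0.3000) = 0.6000 m
C+Z_d+Z_r = 0.2500+0.0600+0.0600 = 0.3700 m
sum ≈ 0.2400+0.1800+0.6000+0.3700 ≈ 1.3900 m = S ✓

v_R_max = 6/5 m/s = 1.2000 m/s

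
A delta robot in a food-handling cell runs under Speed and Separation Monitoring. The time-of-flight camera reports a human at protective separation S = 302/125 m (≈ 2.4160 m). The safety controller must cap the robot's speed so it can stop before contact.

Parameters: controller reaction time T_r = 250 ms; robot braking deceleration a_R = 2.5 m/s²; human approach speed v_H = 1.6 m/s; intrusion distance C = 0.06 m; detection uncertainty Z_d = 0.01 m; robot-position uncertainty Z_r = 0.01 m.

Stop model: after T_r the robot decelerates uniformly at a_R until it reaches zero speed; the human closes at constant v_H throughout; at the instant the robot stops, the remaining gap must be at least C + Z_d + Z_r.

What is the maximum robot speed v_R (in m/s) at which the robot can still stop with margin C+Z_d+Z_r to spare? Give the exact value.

at the boundary: (1/5)·v² + (89/100)·v + (-242/125) = 0
  disc = (89/100)² − 4·(1/5)·(-242/125) = 23409/10000 ; √disc = 153/100
  v_R = (−(89/100) + 153/100) / (2·(1/5)) = 8/5 m/s
check:
stop time T_s = (8/5)/(5/2) = 0.6400 s
reaction-phase robot travel = 1.6000·0.2500 = 0.4000 m
robot covers 1.6000·0.6400 − ½·2.5000·0.6400² = 0.5120 m while stopping
human closes 1.6000·0.8900 = 1.4240 m
residual clearance needed = 0.0600+0.0100+0.0100 = 0.0800 m
sum ≈ 0.4000+0.5120+1.4240+0.0800 ≈ 2.4160 m = S ✓

v_R_max = 8/5 m/s = 1.6000 m/s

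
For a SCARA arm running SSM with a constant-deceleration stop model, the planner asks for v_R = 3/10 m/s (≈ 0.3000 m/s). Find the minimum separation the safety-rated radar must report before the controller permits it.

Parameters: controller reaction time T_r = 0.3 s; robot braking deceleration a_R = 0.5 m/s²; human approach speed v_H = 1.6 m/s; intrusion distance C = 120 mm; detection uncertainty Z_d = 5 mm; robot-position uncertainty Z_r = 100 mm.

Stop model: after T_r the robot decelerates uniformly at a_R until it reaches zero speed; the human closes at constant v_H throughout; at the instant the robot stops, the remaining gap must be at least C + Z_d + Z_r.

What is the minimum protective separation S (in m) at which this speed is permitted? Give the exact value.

braking lasts T_s = (3/10)/(1/2) = 0.6000 s
robot covers v_R·T_r = 0.3000·0.3000 = 0.0900 m before braking
braking distance = 0.3000²/(2·0.5000) = 0.0900 m
person approaches 1.6000·(0.3000+0.6000) = 1.4400 m
residual clearance needed = 0.1200+0.0050+0.1000 = 0.2250 m
S_min ≈ 0.0900+0.0900+1.4400+0.2250  ⇒  S_min = 369/200 m

S_min = 369/200 m = 1.8450 m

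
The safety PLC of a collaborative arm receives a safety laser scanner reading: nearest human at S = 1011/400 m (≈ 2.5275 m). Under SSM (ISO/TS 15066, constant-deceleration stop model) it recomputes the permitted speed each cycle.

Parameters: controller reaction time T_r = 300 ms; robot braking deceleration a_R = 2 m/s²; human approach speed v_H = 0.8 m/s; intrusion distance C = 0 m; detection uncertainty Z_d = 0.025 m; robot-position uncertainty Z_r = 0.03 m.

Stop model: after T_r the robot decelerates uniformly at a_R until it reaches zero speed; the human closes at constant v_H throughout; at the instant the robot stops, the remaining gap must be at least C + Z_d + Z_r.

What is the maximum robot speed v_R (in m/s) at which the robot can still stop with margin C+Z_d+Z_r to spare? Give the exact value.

v_R_max = 19/10 m/s = 1.9000 m/s

quadratic (1/4)·v² + (7/10)·v + (-893/400) = 0
  disc = (7/10)² − 4·(1/4)·(-893/400) = 1089/400 ; √disc = 33/20
  v_R = (−(7/10) + 33/20) / (2·(1/4)) = 19/10 m/s
check:
T_s = v_R/a_R = (19/10)/2 = 0.9500 s
robot covers v_R·T_r = 1.9000·0.3000 = 0.5700 m before braking
robot under decel: 1.9000²/(2·2.0000) = 0.9025 m
human closes 0.8000·1.2500 = 1.0000 m
margins: 0.0000+0.0250+0.0300 = 0.0550 m
sum ≈ 0.5700+0.9025+1.0000+0.0550 ≈ 2.5275 m = S ✓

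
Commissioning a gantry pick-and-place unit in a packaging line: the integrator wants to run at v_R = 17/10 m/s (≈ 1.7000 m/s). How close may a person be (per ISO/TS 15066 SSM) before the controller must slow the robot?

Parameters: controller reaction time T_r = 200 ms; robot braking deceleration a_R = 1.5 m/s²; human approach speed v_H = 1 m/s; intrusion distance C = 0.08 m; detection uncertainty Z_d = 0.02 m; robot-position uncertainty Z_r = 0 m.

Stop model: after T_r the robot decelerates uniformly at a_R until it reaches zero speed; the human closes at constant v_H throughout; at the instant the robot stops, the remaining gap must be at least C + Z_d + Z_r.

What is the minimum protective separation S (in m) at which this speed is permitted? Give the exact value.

stop time T_s = (17/10)/(3/2) = 1.1333 s
reaction-phase robot travel = 1.7000·0.2000 = 0.3400 m
braking distance = 1.7000²/(2·1.5000) = 0.9633 m
human closes 1.0000·1.3333 = 1.3333 m
C+Z_d+Z_r = 0.0800+0.0200+0.0000 = 0.1000 m
S_min ≈ 0.3400+0.9633+1.3333+0.1000  ⇒  S_min = 821/300 m

S_min = 821/300 m = 2.7367 m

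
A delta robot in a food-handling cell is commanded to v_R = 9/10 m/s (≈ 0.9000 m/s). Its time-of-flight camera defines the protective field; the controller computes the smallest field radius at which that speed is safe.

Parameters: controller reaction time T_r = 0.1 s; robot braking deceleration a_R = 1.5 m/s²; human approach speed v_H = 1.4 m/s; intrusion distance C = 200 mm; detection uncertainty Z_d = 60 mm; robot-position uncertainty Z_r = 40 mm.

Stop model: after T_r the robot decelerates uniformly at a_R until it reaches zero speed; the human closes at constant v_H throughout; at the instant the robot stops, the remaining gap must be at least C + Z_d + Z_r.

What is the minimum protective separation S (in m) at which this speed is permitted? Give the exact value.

braking lasts T_s = (9/10)/(3/2) = 0.6000 s
robot in T_r: 0.9000·0.1000 = 0.0900 m
robot covers 0.9000·0.6000 − ½·1.5000·0.6000² = 0.2700 m while stopping
person approaches 1.4000·(0.1000+0.6000) = 0.9800 m
C+Z_d+Z_r = 0.2000+0.0600+0.0400 = 0.3000 m
S_min ≈ 0.0900+0.2700+0.9800+0.3000  ⇒  S_min = 41/25 m

S_min = 41/25 m = 1.6400 m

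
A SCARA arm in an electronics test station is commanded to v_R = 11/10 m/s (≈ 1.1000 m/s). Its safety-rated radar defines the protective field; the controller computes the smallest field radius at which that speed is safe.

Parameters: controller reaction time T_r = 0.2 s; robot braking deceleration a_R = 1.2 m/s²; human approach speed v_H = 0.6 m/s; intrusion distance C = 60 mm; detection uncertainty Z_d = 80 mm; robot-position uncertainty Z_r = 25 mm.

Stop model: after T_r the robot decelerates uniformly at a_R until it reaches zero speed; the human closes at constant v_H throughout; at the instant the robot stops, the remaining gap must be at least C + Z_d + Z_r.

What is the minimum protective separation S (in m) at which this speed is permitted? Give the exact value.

braking lasts T_s = (11/10)/(6/5) = 0.9167 s
robot in T_r: 1.1000·0.2000 = 0.2200 m
robot covers 1.1000·0.9167 − ½·1.2000·0.9167² = 0.5042 m while stopping
human closes 0.6000·1.1167 = 0.6700 m
residual clearance needed = 0.0600+0.0800+0.0250 = 0.1650 m
S_min ≈ 0.2200+0.5042+0.6700+0.1650  ⇒  S_min = 1871/1200 m

S_min = 1871/1200 m = 1.5592 m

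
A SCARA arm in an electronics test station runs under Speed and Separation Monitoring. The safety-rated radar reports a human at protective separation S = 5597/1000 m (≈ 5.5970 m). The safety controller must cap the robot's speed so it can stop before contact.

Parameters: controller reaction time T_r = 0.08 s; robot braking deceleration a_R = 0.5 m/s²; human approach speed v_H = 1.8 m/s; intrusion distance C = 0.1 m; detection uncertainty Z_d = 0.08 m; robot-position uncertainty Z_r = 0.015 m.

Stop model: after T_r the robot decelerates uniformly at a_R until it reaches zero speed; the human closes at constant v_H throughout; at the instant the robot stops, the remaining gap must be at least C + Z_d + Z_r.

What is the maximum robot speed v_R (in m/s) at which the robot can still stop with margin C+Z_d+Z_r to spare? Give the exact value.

v_R_max = 11/10 m/s = 1.1000 m/s

at the boundary: (1)·v² + (92/25)·v + (-2629/500) = 0
  disc = (92/25)² − 4·(1)·(-2629/500) = 21609/625 ; √disc = 147/25
  v_R = (−(92/25) + 147/25) / (2·(1)) = 11/10 m/s
check:
braking lasts T_s = (11/10)/(1/2) = 2.2000 s
robot covers v_R·T_r = 1.1000·0.0800 = 0.0880 m before braking
braking distance = 1.1000²/(2·0.5000) = 1.2100 m
person approaches 1.8000·(0.0800+2.2000) = 4.1040 m
residual clearance needed = 0.1000+0.0800+0.0150 = 0.1950 m
sum ≈ 0.0880+1.2100+4.1040+0.1950 ≈ 5.5970 m = S ✓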